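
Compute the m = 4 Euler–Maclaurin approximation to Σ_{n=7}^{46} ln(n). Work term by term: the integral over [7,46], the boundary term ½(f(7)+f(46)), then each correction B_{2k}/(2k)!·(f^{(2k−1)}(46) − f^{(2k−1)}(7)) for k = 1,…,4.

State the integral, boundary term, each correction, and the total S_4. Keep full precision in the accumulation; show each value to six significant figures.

S_4 ≈ 126.373

∫_7^46 ln(x) dx evaluates to 123.496.
Endpoint term: (f(7) + f(46))/2 = (1.94591 + 3.82864)/2 = 2.88728.
Running total after boundary: 126.383.
Correction k=1: B_{2}/2! · (f^{(1)}(46) − f^{(1)}(7)) = 1/12 · (0.0217391 − 0.142857) = -0.0100932.
After k=1: 126.373.
Correction k=2: B_{4}/4! · (f^{(3)}(46) − f^{(3)}(7)) = −1/720 · (2.05474e-05 − 0.00583090) = 8.06994e-06.
After k=2: 126.373.
Correction k=3: B_{6}/6! · (f^{(5)}(46) − f^{(5)}(7)) = 1/30240 · (1.16526e-07 − 0.00142798) = -4.72176e-08.
After k=3: 126.373.
Correction k=4: B_{8}/8! · (f^{(7)}(46) − f^{(7)}(7)) = −1/1209600 · (1.65207e-09 − 0.000874271) = 7.22776e-10.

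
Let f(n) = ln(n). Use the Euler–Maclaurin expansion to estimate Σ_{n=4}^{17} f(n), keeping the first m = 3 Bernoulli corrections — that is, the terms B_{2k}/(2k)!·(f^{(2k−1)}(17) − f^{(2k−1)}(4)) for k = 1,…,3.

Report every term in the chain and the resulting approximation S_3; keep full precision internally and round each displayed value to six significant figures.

The integral term ∫_4^17 ln(x) dx = 29.6194.
½[f(4) + f(17)] = ½[1.38629 + 2.83321] = 2.10975.
So far: 31.7292.
Correction k=1: B_{2}/2! · (f^{(1)}(17) − f^{(1)}(4)) = 1/12 · (0.0588235 − 0.250000) = -0.0159314.
Running total after k=1: 31.7133.
Correction k=2: B_{4}/4! · (f^{(3)}(17) − f^{(3)}(4)) = −1/720 · (0.000407083 − 0.0312500) = 4.28374e-05.
Running total after k=2: 31.7133.
Correction k=3: B_{6}/6! · (f^{(5)}(17) − f^{(5)}(4)) = 1/30240 · (1.69031e-05 − 0.0234375) = -7.74491e-07.

S_3 ≈ 31.7133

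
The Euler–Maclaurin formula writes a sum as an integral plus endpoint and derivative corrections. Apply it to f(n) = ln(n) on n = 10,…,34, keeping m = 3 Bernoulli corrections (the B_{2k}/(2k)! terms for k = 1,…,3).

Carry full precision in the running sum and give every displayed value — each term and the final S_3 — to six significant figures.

∫_10^34 ln(x) dx evaluates to 72.8704.
Endpoint term: (f(10) + f(34))/2 = (2.30259 + 3.52636)/2 = 2.91447.
Integral + boundary = 75.7849.
Correction k=1: B_{2}/2! · (f^{(1)}(34) − f^{(1)}(10)) = 1/12 · (0.0294118 − 0.100000) = -0.00588235.
Running total after k=1: 75.7790.
Correction k=2: B_{4}/4! · (f^{(3)}(34) − f^{(3)}(10)) = −1/720 · (5.08854e-05 − 0.00200000) = 2.70710e-06.
Running total after k=2: 75.7790.
Correction k=3: B_{6}/6! · (f^{(5)}(34) − f^{(5)}(10)) = 1/30240 · (5.28222e-07 − 0.000240000) = -7.91904e-09.

S_3 ≈ 75.7790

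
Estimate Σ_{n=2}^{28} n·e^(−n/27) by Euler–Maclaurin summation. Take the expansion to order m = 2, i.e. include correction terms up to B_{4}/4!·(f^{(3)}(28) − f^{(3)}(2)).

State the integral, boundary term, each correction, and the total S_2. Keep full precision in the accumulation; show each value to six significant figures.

Integral: ∫_2^28 x·e^(−x/27) dx = 200.658.
Boundary: ½(f(2) + f(28)) = ½(1.85721 + 9.92610) = 5.89165.
Integral + boundary = 206.550.
k=1: B_{2}/(2)! × [f^{(1)}(28) − f^{(1)}(2)] = 1/12 × (-0.0131298 − 0.859818) = -0.0727456.
After k=1: 206.477.
k=2: B_{4}/(4)! × [f^{(3)}(28) − f^{(3)}(2)] = −1/720 × (0.000954564 − 0.00372706) = 3.85068e-06.

S_2 ≈ 206.477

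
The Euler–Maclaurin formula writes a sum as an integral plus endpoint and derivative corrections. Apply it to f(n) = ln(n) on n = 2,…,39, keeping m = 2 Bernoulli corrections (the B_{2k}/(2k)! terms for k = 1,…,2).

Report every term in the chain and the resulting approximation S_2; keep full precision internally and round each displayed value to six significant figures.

S_2 ≈ 106.632

∫_2^39 ln(x) dx evaluates to 104.493.
½[f(2) + f(39)] = ½[0.693147 + 3.66356] = 2.17835.
Running total after boundary: 106.671.
Order-1 term: 1/12 · (0.0256410 − 0.500000) = -0.0395299.
After k=1: 106.631.
Order-2 term: −1/720 · (3.37160e-05 − 0.250000) = 0.000347175.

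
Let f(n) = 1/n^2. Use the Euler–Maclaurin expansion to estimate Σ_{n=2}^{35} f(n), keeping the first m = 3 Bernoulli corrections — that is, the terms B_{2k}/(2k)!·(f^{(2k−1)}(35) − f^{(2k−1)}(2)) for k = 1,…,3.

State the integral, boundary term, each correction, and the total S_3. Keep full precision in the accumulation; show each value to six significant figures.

S_3 ≈ 0.616811

The integral term ∫_2^35 1/x^2 dx = 0.471429.
½[f(2) + f(35)] = ½[0.250000 + 0.000816327] = 0.125408.
So far: 0.596837.
Correction k=1: B_{2}/2! · (f^{(1)}(35) − f^{(1)}(2)) = 1/12 · (-4.66472e-05 − (-0.250000)) = 0.0208294.
Partial sum through k=1: 0.617666.
Correction k=2: B_{4}/4! · (f^{(3)}(35) − f^{(3)}(2)) = −1/720 · (-4.56952e-07 − (-0.750000)) = -0.00104167.
Partial sum through k=2: 0.616625.
Correction k=3: B_{6}/6! · (f^{(5)}(35) − f^{(5)}(2)) = 1/30240 · (-1.11907e-08 − (-5.62500)) = 0.000186012.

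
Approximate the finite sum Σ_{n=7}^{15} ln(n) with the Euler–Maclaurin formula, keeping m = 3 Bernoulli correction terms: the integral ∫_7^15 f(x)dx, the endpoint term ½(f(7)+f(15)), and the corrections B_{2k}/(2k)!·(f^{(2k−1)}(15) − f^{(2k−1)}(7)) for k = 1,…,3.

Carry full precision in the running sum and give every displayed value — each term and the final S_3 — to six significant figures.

The integral term ∫_7^15 ln(x) dx = 18.9994.
Boundary: ½(f(7) + f(15)) = ½(1.94591 + 2.70805) = 2.32698.
Integral + boundary = 21.3264.
Correction k=1: B_{2}/2! · (f^{(1)}(15) − f^{(1)}(7)) = 1/12 · (0.0666667 − 0.142857) = -0.00634921.
After k=1: 21.3200.
Correction k=2: B_{4}/4! · (f^{(3)}(15) − f^{(3)}(7)) = −1/720 · (0.000592593 − 0.00583090) = 7.27543e-06.
After k=2: 21.3200.
Correction k=3: B_{6}/6! · (f^{(5)}(15) − f^{(5)}(7)) = 1/30240 · (3.16049e-05 − 0.00142798) = -4.61763e-08.

S_3 ≈ 21.3200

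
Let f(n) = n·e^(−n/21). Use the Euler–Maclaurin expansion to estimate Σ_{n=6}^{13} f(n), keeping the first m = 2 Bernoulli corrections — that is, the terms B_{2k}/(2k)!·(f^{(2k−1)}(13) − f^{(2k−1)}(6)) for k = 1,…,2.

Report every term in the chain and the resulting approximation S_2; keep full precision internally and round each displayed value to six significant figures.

Integral: ∫_6^13 x·e^(−x/21) dx = 41.6293.
Endpoint term: (f(6) + f(13))/2 = (4.50886 + 6.99994)/2 = 5.75440.
Integral + boundary = 47.3837.
k=1: B_{2}/(2)! × [f^{(1)}(13) − f^{(1)}(6)] = 1/12 × (0.205126 − 0.536769) = -0.0276369.
Running total after k=1: 47.3561.
k=2: B_{4}/(4)! × [f^{(3)}(13) − f^{(3)}(6)] = −1/720 × (0.00290712 − 0.00462522) = 2.38625e-06.

S_2 ≈ 47.3561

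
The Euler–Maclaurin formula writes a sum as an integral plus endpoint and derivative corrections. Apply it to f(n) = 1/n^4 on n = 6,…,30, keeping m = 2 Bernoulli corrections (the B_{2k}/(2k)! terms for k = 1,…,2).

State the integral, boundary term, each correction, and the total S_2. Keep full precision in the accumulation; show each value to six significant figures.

S_2 ≈ 0.00195954

The integral term ∫_6^30 1/x^4 dx = 0.00153086.
Boundary: ½(f(6) + f(30)) = ½(0.000771605 + 1.23457e-06) = 0.000386420.
Integral + boundary = 0.00191728.
Order-1 term: 1/12 · (-1.64609e-07 − (-0.000514403)) = 4.28532e-05.
Running total after k=1: 0.00196014.
Order-2 term: −1/720 · (-5.48697e-09 − (-0.000428669)) = -5.95367e-07.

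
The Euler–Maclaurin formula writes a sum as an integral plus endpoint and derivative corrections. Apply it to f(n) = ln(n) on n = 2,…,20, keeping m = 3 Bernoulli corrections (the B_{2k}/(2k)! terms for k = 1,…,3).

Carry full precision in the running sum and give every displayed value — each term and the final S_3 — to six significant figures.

The integral term ∫_2^20 ln(x) dx = 40.5284.
½[f(2) + f(20)] = ½[0.693147 + 2.99573] = 1.84444.
Integral + boundary = 42.3728.
Order-1 term: 1/12 · (0.0500000 − 0.500000) = -0.0375000.
After k=1: 42.3353.
Order-2 term: −1/720 · (0.000250000 − 0.250000) = 0.000346875.
After k=2: 42.3356.
Order-3 term: 1/30240 · (7.50000e-06 − 0.750000) = -2.48013e-05.

S_3 ≈ 42.3356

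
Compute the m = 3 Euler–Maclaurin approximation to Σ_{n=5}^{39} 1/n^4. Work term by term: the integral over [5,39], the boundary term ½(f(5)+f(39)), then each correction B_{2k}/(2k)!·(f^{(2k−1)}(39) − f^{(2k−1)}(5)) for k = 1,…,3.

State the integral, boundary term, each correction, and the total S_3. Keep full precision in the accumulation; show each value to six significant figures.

Integral: ∫_5^39 1/x^4 dx = 0.00266105.
Endpoint term: (f(5) + f(39))/2 = (0.00160000 + 4.32257e-07)/2 = 0.000800216.
So far: 0.00346126.
k=1: B_{2}/(2)! × [f^{(1)}(39) − f^{(1)}(5)] = 1/12 × (-4.43340e-08 − (-0.00128000)) = 0.000106663.
After k=1: 0.00356793.
k=2: B_{4}/(4)! × [f^{(3)}(39) − f^{(3)}(5)] = −1/720 × (-8.74438e-10 − (-0.00153600)) = -2.13333e-06.
After k=2: 0.00356579.
k=3: B_{6}/(6)! × [f^{(5)}(39) − f^{(5)}(5)] = 1/30240 × (-3.21950e-11 − (-0.00344064)) = 1.13778e-07.

S_3 ≈ 0.00356591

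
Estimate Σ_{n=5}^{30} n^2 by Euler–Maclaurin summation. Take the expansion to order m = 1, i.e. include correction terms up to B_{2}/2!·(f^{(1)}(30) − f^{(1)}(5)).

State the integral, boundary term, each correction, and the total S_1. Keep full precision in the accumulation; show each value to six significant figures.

S_1 ≈ 9425.00

The integral term ∫_5^30 x^2 dx = 8958.33.
Boundary: ½(f(5) + f(30)) = ½(25.0000 + 900.000) = 462.500.
Integral + boundary = 9420.83.
Correction k=1: B_{2}/2! · (f^{(1)}(30) − f^{(1)}(5)) = 1/12 · (60.0000 − 10.0000) = 4.16667.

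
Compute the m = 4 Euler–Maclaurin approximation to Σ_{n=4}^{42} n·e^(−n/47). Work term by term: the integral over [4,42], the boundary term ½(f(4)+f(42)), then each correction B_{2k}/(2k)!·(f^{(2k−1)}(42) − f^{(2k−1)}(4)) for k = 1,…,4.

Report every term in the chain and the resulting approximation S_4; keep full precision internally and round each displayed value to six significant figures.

S_4 ≈ 500.232

Integral: ∫_4^42 x·e^(−x/47) dx = 489.869.
Endpoint term: (f(4) + f(42))/2 = (3.67366 + 17.1853)/2 = 10.4295.
So far: 500.298.
Order-1 term: 1/12 · (0.0435291 − 0.840252) = -0.0663935.
Running total after k=1: 500.232.
Order-2 term: −1/720 · (0.000390165 − 0.00121190) = 1.14129e-06.
Running total after k=2: 500.232.
Order-3 term: 1/30240 · (3.44330e-07 − 9.25042e-07) = -1.92034e-11.
Running total after k=3: 500.232.
Order-4 term: −1/1209600 · (2.31795e-10 − 5.89165e-10) = 2.95445e-16.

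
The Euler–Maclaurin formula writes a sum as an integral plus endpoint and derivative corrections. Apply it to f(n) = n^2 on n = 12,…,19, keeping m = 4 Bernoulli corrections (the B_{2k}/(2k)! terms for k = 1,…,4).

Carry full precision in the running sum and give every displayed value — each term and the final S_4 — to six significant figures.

Integral: ∫_12^19 x^2 dx = 1710.33.
Boundary: ½(f(12) + f(19)) = ½(144.000 + 361.000) = 252.500.
So far: 1962.83.
Order-1 term: 1/12 · (38.0000 − 24.0000) = 1.16667.
After k=1: 1964.00.
Order-2 term: −1/720 · (0.00000 − 0.00000) = 0.00000.
After k=2: 1964.00.
Order-3 term: 1/30240 · (0.00000 − 0.00000) = 0.00000.
After k=3: 1964.00.
Order-4 term: −1/1209600 · (0.00000 − 0.00000) = 0.00000.

S_4 ≈ 1964.00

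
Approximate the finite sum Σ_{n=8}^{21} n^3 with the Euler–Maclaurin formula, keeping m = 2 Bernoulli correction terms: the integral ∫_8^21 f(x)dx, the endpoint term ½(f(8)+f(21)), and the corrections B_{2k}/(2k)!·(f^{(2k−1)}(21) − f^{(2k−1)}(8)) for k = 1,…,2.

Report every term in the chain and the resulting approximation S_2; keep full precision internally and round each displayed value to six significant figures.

S_2 ≈ 52577.0

∫_8^21 x^3 dx evaluates to 47596.2.
Boundary: ½(f(8) + f(21)) = ½(512.000 + 9261.00) = 4886.50.
So far: 52482.8.
Correction k=1: B_{2}/2! · (f^{(1)}(21) − f^{(1)}(8)) = 1/12 · (1323.00 − 192.000) = 94.2500.
After k=1: 52577.0.
Correction k=2: B_{4}/4! · (f^{(3)}(21) − f^{(3)}(8)) = −1/720 · (6.00000 − 6.00000) = 0.00000.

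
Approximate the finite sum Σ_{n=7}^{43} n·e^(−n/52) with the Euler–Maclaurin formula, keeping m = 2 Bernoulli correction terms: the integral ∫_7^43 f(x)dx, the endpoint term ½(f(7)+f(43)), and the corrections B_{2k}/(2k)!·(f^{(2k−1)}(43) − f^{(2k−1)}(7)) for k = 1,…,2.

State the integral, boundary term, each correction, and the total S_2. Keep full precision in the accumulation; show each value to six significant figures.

The integral term ∫_7^43 x·e^(−x/52) dx = 520.870.
Endpoint term: (f(7) + f(43))/2 = (6.11836 + 18.8079)/2 = 12.4631.
Running total after boundary: 533.333.
Correction k=1: B_{2}/2! · (f^{(1)}(43) − f^{(1)}(7)) = 1/12 · (0.0757026 − 0.756391) = -0.0567240.
Partial sum through k=1: 533.276.
Correction k=2: B_{4}/4! · (f^{(3)}(43) − f^{(3)}(7)) = −1/720 · (0.000351512 − 0.000926219) = 7.98204e-07.

S_2 ≈ 533.276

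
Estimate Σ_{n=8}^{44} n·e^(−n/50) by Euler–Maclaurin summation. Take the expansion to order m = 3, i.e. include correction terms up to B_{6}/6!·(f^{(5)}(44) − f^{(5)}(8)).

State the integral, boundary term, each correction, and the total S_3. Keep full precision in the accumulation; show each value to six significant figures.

The integral term ∫_8^44 x·e^(−x/50) dx = 521.737.
½[f(8) + f(44)] = ½[6.81715 + 18.2504] = 12.5338.
Running total after boundary: 534.271.
k=1: B_{2}/(2)! × [f^{(1)}(44) − f^{(1)}(8)] = 1/12 × (0.0497739 − 0.715801) = -0.0555022.
After k=1: 534.216.
k=2: B_{4}/(4)! × [f^{(3)}(44) − f^{(3)}(8)] = −1/720 × (0.000351736 − 0.000968035) = 8.55971e-07.
After k=2: 534.216.
k=3: B_{6}/(6)! × [f^{(5)}(44) − f^{(5)}(8)] = 1/30240 × (2.73425e-07 − 6.59900e-07) = -1.27803e-11.

S_3 ≈ 534.216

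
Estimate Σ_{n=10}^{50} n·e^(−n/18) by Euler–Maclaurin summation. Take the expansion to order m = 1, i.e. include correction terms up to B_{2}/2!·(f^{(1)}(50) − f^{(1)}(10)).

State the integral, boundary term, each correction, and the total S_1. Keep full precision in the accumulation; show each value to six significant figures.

S_1 ≈ 217.460

Integral: ∫_10^50 x·e^(−x/18) dx = 213.068.
½[f(10) + f(50)] = ½[5.73753 + 3.10883] = 4.42318.
Running total after boundary: 217.491.
Correction k=1: B_{2}/2! · (f^{(1)}(50) − f^{(1)}(10)) = 1/12 · (-0.110536 − 0.255002) = -0.0304615.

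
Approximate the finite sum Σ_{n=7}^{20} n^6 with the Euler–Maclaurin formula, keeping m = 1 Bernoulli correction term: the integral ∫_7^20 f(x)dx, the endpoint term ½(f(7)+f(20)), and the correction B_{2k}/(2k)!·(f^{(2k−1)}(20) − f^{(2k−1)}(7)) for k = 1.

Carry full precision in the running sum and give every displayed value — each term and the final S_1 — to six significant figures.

Integral: ∫_7^20 x^6 dx = 1.82739e+08.
½[f(7) + f(20)] = ½[117649 + 6.40000e+07] = 3.20588e+07.
Integral + boundary = 2.14798e+08.
k=1: B_{2}/(2)! × [f^{(1)}(20) − f^{(1)}(7)] = 1/12 × (1.92000e+07 − 100842) = 1.59160e+06.

S_1 ≈ 2.16390e+08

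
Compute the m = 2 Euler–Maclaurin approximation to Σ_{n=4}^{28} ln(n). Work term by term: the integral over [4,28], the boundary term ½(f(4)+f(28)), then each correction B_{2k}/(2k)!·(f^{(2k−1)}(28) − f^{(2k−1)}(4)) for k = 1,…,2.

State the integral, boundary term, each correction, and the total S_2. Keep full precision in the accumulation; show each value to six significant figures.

∫_4^28 ln(x) dx evaluates to 63.7565.
½[f(4) + f(28)] = ½[1.38629 + 3.33220] = 2.35925.
So far: 66.1158.
Correction k=1: B_{2}/2! · (f^{(1)}(28) − f^{(1)}(4)) = 1/12 · (0.0357143 − 0.250000) = -0.0178571.
Partial sum through k=1: 66.0979.
Correction k=2: B_{4}/4! · (f^{(3)}(28) − f^{(3)}(4)) = −1/720 · (9.11079e-05 − 0.0312500) = 4.32762e-05.

S_2 ≈ 66.0980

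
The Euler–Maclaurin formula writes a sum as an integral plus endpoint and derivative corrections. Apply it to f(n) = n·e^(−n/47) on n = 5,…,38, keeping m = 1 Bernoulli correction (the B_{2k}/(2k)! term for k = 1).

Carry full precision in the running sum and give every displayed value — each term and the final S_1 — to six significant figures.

S_1 ≈ 428.148

Integral: ∫_5^38 x·e^(−x/47) dx = 417.495.
Endpoint term: (f(5) + f(38))/2 = (4.49540 + 16.9298)/2 = 10.7126.
So far: 428.208.
Correction k=1: B_{2}/2! · (f^{(1)}(38) − f^{(1)}(5)) = 1/12 · (0.0853126 − 0.803433) = -0.0598434.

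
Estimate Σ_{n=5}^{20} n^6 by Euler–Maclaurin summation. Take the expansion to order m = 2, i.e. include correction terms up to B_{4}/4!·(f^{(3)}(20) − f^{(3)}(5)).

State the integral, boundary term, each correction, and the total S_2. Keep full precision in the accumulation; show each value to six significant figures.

The integral term ∫_5^20 x^6 dx = 1.82846e+08.
½[f(5) + f(20)] = ½[15625.0 + 6.40000e+07] = 3.20078e+07.
So far: 2.14854e+08.
Order-1 term: 1/12 · (1.92000e+07 − 18750.0) = 1.59844e+06.
Running total after k=1: 2.16452e+08.
Order-2 term: −1/720 · (960000 − 15000.0) = -1312.50.

S_2 ≈ 2.16451e+08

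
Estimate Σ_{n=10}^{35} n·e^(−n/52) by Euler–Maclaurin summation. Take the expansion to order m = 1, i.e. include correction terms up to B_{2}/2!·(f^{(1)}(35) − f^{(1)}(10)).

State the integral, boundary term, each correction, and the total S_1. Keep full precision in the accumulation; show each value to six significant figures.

S_1 ≈ 365.124

The integral term ∫_10^35 x·e^(−x/52) dx = 352.113.
Endpoint term: (f(10) + f(35))/2 = (8.25053 + 17.8548)/2 = 13.0527.
Running total after boundary: 365.166.
Correction k=1: B_{2}/2! · (f^{(1)}(35) − f^{(1)}(10)) = 1/12 · (0.166775 − 0.666389) = -0.0416345.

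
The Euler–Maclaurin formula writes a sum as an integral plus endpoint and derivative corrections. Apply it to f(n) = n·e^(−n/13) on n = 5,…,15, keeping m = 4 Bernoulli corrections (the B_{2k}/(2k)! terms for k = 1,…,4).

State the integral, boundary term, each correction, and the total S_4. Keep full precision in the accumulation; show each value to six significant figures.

The integral term ∫_5^15 x·e^(−x/13) dx = 44.4734.
Endpoint term: (f(5) + f(15))/2 = (3.40356 + 4.73132)/2 = 4.06744.
Integral + boundary = 48.5408.
k=1: B_{2}/(2)! × [f^{(1)}(15) − f^{(1)}(5)] = 1/12 × (-0.0485263 − 0.418900) = -0.0389522.
After k=1: 48.5018.
k=2: B_{4}/(4)! × [f^{(3)}(15) − f^{(3)}(5)] = −1/720 × (0.00344566 − 0.0105345) = 9.84557e-06.
After k=2: 48.5019.
k=3: B_{6}/(6)! × [f^{(5)}(15) − f^{(5)}(5)] = 1/30240 × (4.24761e-05 − 0.000110001) = -2.23298e-09.
After k=3: 48.5019.
k=4: B_{8}/(8)! × [f^{(7)}(15) − f^{(7)}(5)] = −1/1209600 × (3.82033e-07 − 9.32951e-07) = 4.55454e-13.

S_4 ≈ 48.5019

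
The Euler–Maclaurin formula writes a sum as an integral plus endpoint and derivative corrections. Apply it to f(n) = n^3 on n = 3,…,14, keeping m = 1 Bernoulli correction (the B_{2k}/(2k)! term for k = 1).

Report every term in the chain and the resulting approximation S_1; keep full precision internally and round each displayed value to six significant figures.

S_1 ≈ 11016.0

Integral: ∫_3^14 x^3 dx = 9583.75.
½[f(3) + f(14)] = ½[27.0000 + 2744.00] = 1385.50.
So far: 10969.2.
Order-1 term: 1/12 · (588.000 − 27.0000) = 46.7500.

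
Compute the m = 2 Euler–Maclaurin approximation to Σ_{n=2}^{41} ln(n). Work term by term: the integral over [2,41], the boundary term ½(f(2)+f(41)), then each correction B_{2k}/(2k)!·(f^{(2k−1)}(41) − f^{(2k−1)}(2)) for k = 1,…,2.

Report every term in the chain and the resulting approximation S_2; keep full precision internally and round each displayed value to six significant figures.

Integral: ∫_2^41 ln(x) dx = 111.870.
Boundary: ½(f(2) + f(41)) = ½(0.693147 + 3.71357) = 2.20336.
Integral + boundary = 114.074.
k=1: B_{2}/(2)! × [f^{(1)}(41) − f^{(1)}(2)] = 1/12 × (0.0243902 − 0.500000) = -0.0396341.
After k=1: 114.034.
k=2: B_{4}/(4)! × [f^{(3)}(41) − f^{(3)}(2)] = −1/720 × (2.90187e-05 − 0.250000) = 0.000347182.

S_2 ≈ 114.034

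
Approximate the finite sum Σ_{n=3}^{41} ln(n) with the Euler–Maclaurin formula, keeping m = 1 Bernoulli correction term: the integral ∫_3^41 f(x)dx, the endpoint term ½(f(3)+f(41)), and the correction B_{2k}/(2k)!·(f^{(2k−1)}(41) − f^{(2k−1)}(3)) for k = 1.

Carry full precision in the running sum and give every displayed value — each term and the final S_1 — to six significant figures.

The integral term ∫_3^41 ln(x) dx = 110.961.
Endpoint term: (f(3) + f(41))/2 = (1.09861 + 3.71357)/2 = 2.40609.
So far: 113.367.
Order-1 term: 1/12 · (0.0243902 − 0.333333) = -0.0257453.

S_1 ≈ 113.341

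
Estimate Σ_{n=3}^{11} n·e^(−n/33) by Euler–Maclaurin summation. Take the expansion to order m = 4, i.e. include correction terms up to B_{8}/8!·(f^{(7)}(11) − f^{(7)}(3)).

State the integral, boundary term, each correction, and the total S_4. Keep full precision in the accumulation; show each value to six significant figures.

The integral term ∫_3^11 x·e^(−x/33) dx = 44.3602.
Boundary: ½(f(3) + f(11)) = ½(2.73930 + 7.88184) = 5.31057.
Integral + boundary = 49.6708.
Order-1 term: 1/12 · (0.477688 − 0.830092) = -0.0293670.
Running total after k=1: 49.6414.
Order-2 term: −1/720 · (0.00175459 − 0.00243920) = 9.50850e-07.
Running total after k=2: 49.6414.
Order-3 term: 1/30240 · (2.81959e-06 − 3.77976e-06) = -3.17515e-11.
Running total after k=3: 49.6414.
Order-4 term: −1/1209600 · (3.69880e-09 − 4.88490e-09) = 9.80579e-16.

S_4 ≈ 49.6414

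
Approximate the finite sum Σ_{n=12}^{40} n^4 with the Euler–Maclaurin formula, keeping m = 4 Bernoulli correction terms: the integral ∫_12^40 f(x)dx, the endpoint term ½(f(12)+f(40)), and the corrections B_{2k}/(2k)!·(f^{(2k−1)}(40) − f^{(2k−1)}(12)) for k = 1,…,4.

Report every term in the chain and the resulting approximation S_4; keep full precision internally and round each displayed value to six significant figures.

The integral term ∫_12^40 x^4 dx = 2.04302e+07.
Boundary: ½(f(12) + f(40)) = ½(20736.0 + 2.56000e+06) = 1.29037e+06.
Running total after boundary: 2.17206e+07.
Order-1 term: 1/12 · (256000 − 6912.00) = 20757.3.
Running total after k=1: 2.17414e+07.
Order-2 term: −1/720 · (960.000 − 288.000) = -0.933333.
Running total after k=2: 2.17414e+07.
Order-3 term: 1/30240 · (0.00000 − 0.00000) = 0.00000.
Running total after k=3: 2.17414e+07.
Order-4 term: −1/1209600 · (0.00000 − 0.00000) = 0.00000.

S_4 ≈ 2.17414e+07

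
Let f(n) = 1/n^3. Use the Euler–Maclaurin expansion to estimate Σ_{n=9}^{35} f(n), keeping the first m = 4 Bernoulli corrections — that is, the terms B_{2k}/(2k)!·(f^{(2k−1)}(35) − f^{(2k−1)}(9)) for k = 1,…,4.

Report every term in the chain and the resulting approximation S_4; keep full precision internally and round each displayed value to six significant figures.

∫_9^35 1/x^3 dx evaluates to 0.00576468.
Boundary: ½(f(9) + f(35)) = ½(0.00137174 + 2.33236e-05) = 0.000697533.
So far: 0.00646221.
k=1: B_{2}/(2)! × [f^{(1)}(35) − f^{(1)}(9)] = 1/12 × (-1.99917e-06 − (-0.000457247)) = 3.79374e-05.
After k=1: 0.00650015.
k=2: B_{4}/(4)! × [f^{(3)}(35) − f^{(3)}(9)] = −1/720 × (-3.26395e-08 − (-0.000112901)) = -1.56761e-07.
After k=2: 0.00649999.
k=3: B_{6}/(6)! × [f^{(5)}(35) − f^{(5)}(9)] = 1/30240 × (-1.11907e-09 − (-5.85410e-05)) = 1.93584e-09.
After k=3: 0.00649999.
k=4: B_{8}/(8)! × [f^{(7)}(35) − f^{(7)}(9)] = −1/1209600 × (-6.57737e-11 − (-5.20365e-05)) = -4.30195e-11.

S_4 ≈ 0.00649999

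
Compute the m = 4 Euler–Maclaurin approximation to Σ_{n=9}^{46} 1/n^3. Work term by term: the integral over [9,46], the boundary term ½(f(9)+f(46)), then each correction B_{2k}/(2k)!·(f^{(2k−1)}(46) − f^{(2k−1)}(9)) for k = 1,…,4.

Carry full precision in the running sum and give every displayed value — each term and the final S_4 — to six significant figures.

Integral: ∫_9^46 1/x^3 dx = 0.00593654.
Endpoint term: (f(9) + f(46))/2 = (0.00137174 + 1.02737e-05)/2 = 0.000691008.
Running total after boundary: 0.00662755.
Order-1 term: 1/12 · (-6.70023e-07 − (-0.000457247)) = 3.80481e-05.
After k=1: 0.00666560.
Order-2 term: −1/720 · (-6.33292e-09 − (-0.000112901)) = -1.56798e-07.
After k=2: 0.00666544.
Order-3 term: 1/30240 · (-1.25701e-10 − (-5.85410e-05)) = 1.93588e-09.
After k=3: 0.00666545.
Order-4 term: −1/1209600 · (-4.27715e-12 − (-5.20365e-05)) = -4.30196e-11.

S_4 ≈ 0.00666545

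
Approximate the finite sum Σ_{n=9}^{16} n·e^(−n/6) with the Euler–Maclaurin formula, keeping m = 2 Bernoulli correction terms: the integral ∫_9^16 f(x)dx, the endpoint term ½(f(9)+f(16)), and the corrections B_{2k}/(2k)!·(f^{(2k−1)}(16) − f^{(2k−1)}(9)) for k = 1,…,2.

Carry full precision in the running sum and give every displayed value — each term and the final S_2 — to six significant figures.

∫_9^16 x·e^(−x/6) dx evaluates to 10.9099.
½[f(9) + f(16)] = ½[2.00817 + 1.11174] = 1.55995.
Running total after boundary: 12.4699.
Order-1 term: 1/12 · (-0.115806 − (-0.111565)) = -0.000353389.
Partial sum through k=1: 12.4695.
Order-2 term: −1/720 · (0.000643365 − 0.00929709) = 1.20191e-05.

S_2 ≈ 12.4695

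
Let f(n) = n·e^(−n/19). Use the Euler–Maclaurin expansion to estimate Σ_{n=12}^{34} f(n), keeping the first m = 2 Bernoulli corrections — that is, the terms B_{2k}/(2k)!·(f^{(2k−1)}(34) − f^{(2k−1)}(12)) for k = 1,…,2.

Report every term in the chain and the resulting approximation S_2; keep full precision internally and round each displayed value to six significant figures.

S_2 ≈ 150.987

∫_12^34 x·e^(−x/19) dx evaluates to 144.984.
Endpoint term: (f(12) + f(34))/2 = (6.38102 + 5.67963)/2 = 6.03033.
Integral + boundary = 151.015.
Order-1 term: 1/12 · (-0.131880 − 0.195908) = -0.0273157.
Partial sum through k=1: 150.987.
Order-2 term: −1/720 · (0.000560155 − 0.00348867) = 4.06739e-06.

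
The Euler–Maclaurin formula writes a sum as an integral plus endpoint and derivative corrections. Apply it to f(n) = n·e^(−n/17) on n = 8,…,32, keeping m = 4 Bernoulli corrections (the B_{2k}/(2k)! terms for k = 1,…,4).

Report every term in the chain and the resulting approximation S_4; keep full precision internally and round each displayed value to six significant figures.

The integral term ∫_8^32 x·e^(−x/17) dx = 138.661.
½[f(8) + f(32)] = ½[4.99708 + 4.87141] = 4.93424.
So far: 143.595.
Correction k=1: B_{2}/2! · (f^{(1)}(32) − f^{(1)}(8)) = 1/12 · (-0.134322 − 0.330689) = -0.0387509.
Running total after k=1: 143.556.
Correction k=2: B_{4}/4! · (f^{(3)}(32) − f^{(3)}(8)) = −1/720 · (0.000588723 − 0.00546698) = 6.77536e-06.
Running total after k=2: 143.556.
Correction k=3: B_{6}/6! · (f^{(5)}(32) − f^{(5)}(8)) = 1/30240 · (5.68245e-06 − 3.38744e-05) = -9.32275e-10.
Running total after k=3: 143.556.
Correction k=4: B_{8}/8! · (f^{(7)}(32) − f^{(7)}(8)) = −1/1209600 · (3.22761e-08 − 1.68969e-07) = 1.13007e-13.

S_4 ≈ 143.556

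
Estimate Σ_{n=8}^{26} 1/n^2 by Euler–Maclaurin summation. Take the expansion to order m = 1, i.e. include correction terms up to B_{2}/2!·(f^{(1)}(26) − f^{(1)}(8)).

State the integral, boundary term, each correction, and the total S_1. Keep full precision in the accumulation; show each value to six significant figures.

Integral: ∫_8^26 1/x^2 dx = 0.0865385.
Boundary: ½(f(8) + f(26)) = ½(0.0156250 + 0.00147929) = 0.00855214.
So far: 0.0950906.
Correction k=1: B_{2}/2! · (f^{(1)}(26) − f^{(1)}(8)) = 1/12 · (-0.000113792 − (-0.00390625)) = 0.000316038.

S_1 ≈ 0.0954066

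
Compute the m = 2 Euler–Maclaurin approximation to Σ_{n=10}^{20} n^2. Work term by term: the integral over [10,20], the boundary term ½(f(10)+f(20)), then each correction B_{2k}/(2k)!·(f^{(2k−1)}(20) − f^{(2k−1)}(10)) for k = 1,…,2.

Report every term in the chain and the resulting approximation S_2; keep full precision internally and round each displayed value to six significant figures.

S_2 ≈ 2585.00

Integral: ∫_10^20 x^2 dx = 2333.33.
Boundary: ½(f(10) + f(20)) = ½(100.000 + 400.000) = 250.000.
Integral + boundary = 2583.33.
Order-1 term: 1/12 · (40.0000 − 20.0000) = 1.66667.
Partial sum through k=1: 2585.00.
Order-2 term: −1/720 · (0.00000 − 0.00000) = 0.00000.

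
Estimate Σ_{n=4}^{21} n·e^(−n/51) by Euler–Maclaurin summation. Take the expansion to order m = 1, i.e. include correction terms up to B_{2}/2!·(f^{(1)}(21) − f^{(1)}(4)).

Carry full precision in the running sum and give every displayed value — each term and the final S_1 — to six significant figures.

S_1 ≈ 169.546

Integral: ∫_4^21 x·e^(−x/51) dx = 160.779.
Boundary: ½(f(4) + f(21)) = ½(3.69826 + 13.9121) = 8.80517.
Integral + boundary = 169.584.
k=1: B_{2}/(2)! × [f^{(1)}(21) − f^{(1)}(4)] = 1/12 × (0.389694 − 0.852051) = -0.0385297.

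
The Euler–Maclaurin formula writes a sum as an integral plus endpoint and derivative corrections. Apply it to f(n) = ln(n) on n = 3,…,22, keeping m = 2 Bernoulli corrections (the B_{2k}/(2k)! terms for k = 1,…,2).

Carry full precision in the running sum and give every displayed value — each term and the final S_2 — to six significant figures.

S_2 ≈ 47.7780

∫_3^22 ln(x) dx evaluates to 45.7071.
Boundary: ½(f(3) + f(22)) = ½(1.09861 + 3.09104) = 2.09483.
Running total after boundary: 47.8019.
k=1: B_{2}/(2)! × [f^{(1)}(22) − f^{(1)}(3)] = 1/12 × (0.0454545 − 0.333333) = -0.0239899.
Running total after k=1: 47.7779.
k=2: B_{4}/(4)! × [f^{(3)}(22) − f^{(3)}(3)] = −1/720 × (0.000187829 − 0.0740741) = 0.000102620.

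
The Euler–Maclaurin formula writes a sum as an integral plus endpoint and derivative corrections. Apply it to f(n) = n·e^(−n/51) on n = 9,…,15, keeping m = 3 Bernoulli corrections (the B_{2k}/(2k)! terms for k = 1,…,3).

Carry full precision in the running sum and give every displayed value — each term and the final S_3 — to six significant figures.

The integral term ∫_9^15 x·e^(−x/51) dx = 56.6581.
Endpoint term: (f(9) + f(15))/2 = (7.54401 + 11.1778)/2 = 9.36092.
So far: 66.0191.
Correction k=1: B_{2}/2! · (f^{(1)}(15) − f^{(1)}(9)) = 1/12 · (0.526016 − 0.690302) = -0.0136905.
Partial sum through k=1: 66.0054.
Correction k=2: B_{4}/4! · (f^{(3)}(15) − f^{(3)}(9)) = −1/720 · (0.000775238 − 0.000909938) = 1.87084e-07.
Partial sum through k=2: 66.0054.
Correction k=3: B_{6}/6! · (f^{(5)}(15) − f^{(5)}(9)) = 1/30240 · (5.18354e-07 − 5.97646e-07) = -2.62208e-12.

S_3 ≈ 66.0054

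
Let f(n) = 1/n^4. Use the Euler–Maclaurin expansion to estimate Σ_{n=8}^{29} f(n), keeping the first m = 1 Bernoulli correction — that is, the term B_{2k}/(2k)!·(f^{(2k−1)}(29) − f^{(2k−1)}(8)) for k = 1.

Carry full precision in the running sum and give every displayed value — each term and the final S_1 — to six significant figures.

∫_8^29 1/x^4 dx evaluates to 0.000637374.
Endpoint term: (f(8) + f(29))/2 = (0.000244141 + 1.41387e-06)/2 = 0.000122777.
Integral + boundary = 0.000760152.
Correction k=1: B_{2}/2! · (f^{(1)}(29) − f^{(1)}(8)) = 1/12 · (-1.95016e-07 − (-0.000122070)) = 1.01563e-05.

S_1 ≈ 0.000770308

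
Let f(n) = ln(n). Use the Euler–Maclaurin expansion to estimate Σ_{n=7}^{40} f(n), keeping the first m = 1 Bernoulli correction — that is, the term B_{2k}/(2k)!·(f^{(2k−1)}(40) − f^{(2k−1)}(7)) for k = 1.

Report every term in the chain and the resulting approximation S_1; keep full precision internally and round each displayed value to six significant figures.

The integral term ∫_7^40 ln(x) dx = 100.934.
½[f(7) + f(40)] = ½[1.94591 + 3.68888] = 2.81739.
Integral + boundary = 103.751.
Order-1 term: 1/12 · (0.0250000 − 0.142857) = -0.00982143.

S_1 ≈ 103.741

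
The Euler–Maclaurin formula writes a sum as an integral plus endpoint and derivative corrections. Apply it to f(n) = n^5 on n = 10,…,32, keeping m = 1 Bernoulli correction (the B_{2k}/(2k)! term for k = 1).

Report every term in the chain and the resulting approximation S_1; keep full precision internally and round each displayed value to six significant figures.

∫_10^32 x^5 dx evaluates to 1.78790e+08.
Boundary: ½(f(10) + f(32)) = ½(100000 + 3.35544e+07) = 1.68272e+07.
Integral + boundary = 1.95618e+08.
Order-1 term: 1/12 · (5.24288e+06 − 50000.0) = 432740.

S_1 ≈ 1.96050e+08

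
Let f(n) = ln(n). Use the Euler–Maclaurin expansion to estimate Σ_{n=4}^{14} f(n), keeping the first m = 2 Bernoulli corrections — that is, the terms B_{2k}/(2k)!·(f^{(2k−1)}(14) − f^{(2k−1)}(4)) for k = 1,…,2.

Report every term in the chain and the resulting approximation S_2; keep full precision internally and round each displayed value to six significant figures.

The integral term ∫_4^14 ln(x) dx = 21.4016.
Endpoint term: (f(4) + f(14))/2 = (1.38629 + 2.63906)/2 = 2.01268.
Integral + boundary = 23.4143.
Order-1 term: 1/12 · (0.0714286 − 0.250000) = -0.0148810.
Partial sum through k=1: 23.3994.
Order-2 term: −1/720 · (0.000728863 − 0.0312500) = 4.23905e-05.

S_2 ≈ 23.3995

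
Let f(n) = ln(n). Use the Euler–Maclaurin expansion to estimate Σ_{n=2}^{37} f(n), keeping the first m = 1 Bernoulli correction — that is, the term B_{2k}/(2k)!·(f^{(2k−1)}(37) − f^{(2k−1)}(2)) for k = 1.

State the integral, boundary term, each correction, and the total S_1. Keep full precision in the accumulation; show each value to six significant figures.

Integral: ∫_2^37 ln(x) dx = 97.2177.
Endpoint term: (f(2) + f(37))/2 = (0.693147 + 3.61092)/2 = 2.15203.
Running total after boundary: 99.3697.
Order-1 term: 1/12 · (0.0270270 − 0.500000) = -0.0394144.

S_1 ≈ 99.3303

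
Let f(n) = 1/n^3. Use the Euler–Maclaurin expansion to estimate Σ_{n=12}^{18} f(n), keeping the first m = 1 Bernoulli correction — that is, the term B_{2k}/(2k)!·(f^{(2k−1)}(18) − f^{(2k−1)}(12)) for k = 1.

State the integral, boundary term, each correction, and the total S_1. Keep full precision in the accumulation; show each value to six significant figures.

The integral term ∫_12^18 1/x^3 dx = 0.00192901.
Endpoint term: (f(12) + f(18))/2 = (0.000578704 + 0.000171468)/2 = 0.000375086.
So far: 0.00230410.
Order-1 term: 1/12 · (-2.85780e-05 − (-0.000144676)) = 9.67483e-06.

S_1 ≈ 0.00231377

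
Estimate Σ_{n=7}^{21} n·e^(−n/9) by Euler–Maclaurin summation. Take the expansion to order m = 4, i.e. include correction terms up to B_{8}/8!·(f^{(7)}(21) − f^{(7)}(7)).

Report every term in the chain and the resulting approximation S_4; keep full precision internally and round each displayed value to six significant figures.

The integral term ∫_7^21 x·e^(−x/9) dx = 39.9749.
Boundary: ½(f(7) + f(21)) = ½(3.21598 + 2.03641) = 2.62620.
Running total after boundary: 42.6011.
k=1: B_{2}/(2)! × [f^{(1)}(21) − f^{(1)}(7)] = 1/12 × (-0.129296 − 0.102095) = -0.0192825.
Running total after k=1: 42.5818.
k=2: B_{4}/(4)! × [f^{(3)}(21) − f^{(3)}(7)] = −1/720 × (0.000798123 − 0.0126043) = 1.63974e-05.
Running total after k=2: 42.5818.
k=3: B_{6}/(6)! × [f^{(5)}(21) − f^{(5)}(7)] = 1/30240 × (3.94135e-05 − 0.000295656) = -8.47362e-09.
Running total after k=3: 42.5818.
k=4: B_{8}/(8)! × [f^{(7)}(21) − f^{(7)}(7)] = −1/1209600 × (8.51526e-07 − 5.37905e-06) = 3.74300e-12.

S_4 ≈ 42.5818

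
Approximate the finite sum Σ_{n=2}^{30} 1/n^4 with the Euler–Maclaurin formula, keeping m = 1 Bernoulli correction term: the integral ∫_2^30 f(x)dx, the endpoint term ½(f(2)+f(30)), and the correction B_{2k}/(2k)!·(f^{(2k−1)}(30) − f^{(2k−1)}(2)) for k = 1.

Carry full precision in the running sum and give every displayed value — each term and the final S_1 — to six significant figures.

The integral term ∫_2^30 1/x^4 dx = 0.0416543.
Boundary: ½(f(2) + f(30)) = ½(0.0625000 + 1.23457e-06) = 0.0312506.
Integral + boundary = 0.0729049.
Correction k=1: B_{2}/2! · (f^{(1)}(30) − f^{(1)}(2)) = 1/12 · (-1.64609e-07 − (-0.125000)) = 0.0104167.

S_1 ≈ 0.0833216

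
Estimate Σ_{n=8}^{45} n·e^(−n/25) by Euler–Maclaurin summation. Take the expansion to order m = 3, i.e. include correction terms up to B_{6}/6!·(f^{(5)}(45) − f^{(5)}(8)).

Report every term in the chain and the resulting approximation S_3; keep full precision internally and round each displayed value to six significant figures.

S_3 ≈ 316.372

The integral term ∫_8^45 x·e^(−x/25) dx = 309.800.
½[f(8) + f(45)] = ½[5.80919 + 7.43845] = 6.62382.
Running total after boundary: 316.424.
Correction k=1: B_{2}/2! · (f^{(1)}(45) − f^{(1)}(8)) = 1/12 · (-0.132239 − 0.493781) = -0.0521684.
Running total after k=1: 316.372.
Correction k=2: B_{4}/4! · (f^{(3)}(45) − f^{(3)}(8)) = −1/720 · (0.000317374 − 0.00311373) = 3.88382e-06.
Running total after k=2: 316.372.
Correction k=3: B_{6}/6! · (f^{(5)}(45) − f^{(5)}(8)) = 1/30240 · (1.35413e-06 − 8.69985e-06) = -2.42914e-10.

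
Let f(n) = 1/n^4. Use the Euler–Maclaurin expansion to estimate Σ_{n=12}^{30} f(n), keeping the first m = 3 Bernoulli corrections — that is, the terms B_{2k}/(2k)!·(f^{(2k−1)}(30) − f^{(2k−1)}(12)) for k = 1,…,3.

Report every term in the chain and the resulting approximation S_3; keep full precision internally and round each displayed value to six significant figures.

S_3 ≈ 0.000206607

The integral term ∫_12^30 1/x^4 dx = 0.000180556.
½[f(12) + f(30)] = ½[4.82253e-05 + 1.23457e-06] = 2.47299e-05.
Running total after boundary: 0.000205285.
k=1: B_{2}/(2)! × [f^{(1)}(30) − f^{(1)}(12)] = 1/12 × (-1.64609e-07 − (-1.60751e-05)) = 1.32587e-06.
Running total after k=1: 0.000206611.
k=2: B_{4}/(4)! × [f^{(3)}(30) − f^{(3)}(12)] = −1/720 × (-5.48697e-09 − (-3.34898e-06)) = -4.64374e-09.
Running total after k=2: 0.000206607.
k=3: B_{6}/(6)! × [f^{(5)}(30) − f^{(5)}(12)] = 1/30240 × (-3.41411e-10 − (-1.30238e-06)) = 4.30569e-11.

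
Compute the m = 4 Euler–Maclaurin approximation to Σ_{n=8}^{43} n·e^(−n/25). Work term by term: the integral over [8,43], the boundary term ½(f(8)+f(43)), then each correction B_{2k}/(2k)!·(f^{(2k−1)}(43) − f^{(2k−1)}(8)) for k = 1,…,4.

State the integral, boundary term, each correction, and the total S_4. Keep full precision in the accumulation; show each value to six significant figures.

S_4 ≈ 301.363

Integral: ∫_8^43 x·e^(−x/25) dx = 294.661.
Boundary: ½(f(8) + f(43)) = ½(5.80919 + 7.69984) = 6.75452.
So far: 301.415.
Correction k=1: B_{2}/2! · (f^{(1)}(43) − f^{(1)}(8)) = 1/12 · (-0.128928 − 0.493781) = -0.0518924.
After k=1: 301.363.
Correction k=2: B_{4}/4! · (f^{(3)}(43) − f^{(3)}(8)) = −1/720 · (0.000366727 − 0.00311373) = 3.81528e-06.
After k=2: 301.363.
Correction k=3: B_{6}/6! · (f^{(5)}(43) − f^{(5)}(8)) = 1/30240 · (1.50358e-06 − 8.69985e-06) = -2.37972e-10.
After k=3: 301.363.
Correction k=4: B_{8}/8! · (f^{(7)}(43) − f^{(7)}(8)) = −1/1209600 · (3.87264e-09 − 1.98684e-08) = 1.32240e-14.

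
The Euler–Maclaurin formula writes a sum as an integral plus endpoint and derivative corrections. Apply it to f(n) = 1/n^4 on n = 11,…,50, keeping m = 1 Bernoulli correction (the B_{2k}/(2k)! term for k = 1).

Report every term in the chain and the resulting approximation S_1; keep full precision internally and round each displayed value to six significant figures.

S_1 ≈ 0.000284071

∫_11^50 1/x^4 dx evaluates to 0.000247772.
½[f(11) + f(50)] = ½[6.83013e-05 + 1.60000e-07] = 3.42307e-05.
Running total after boundary: 0.000282002.
k=1: B_{2}/(2)! × [f^{(1)}(50) − f^{(1)}(11)] = 1/12 × (-1.28000e-08 − (-2.48369e-05)) = 2.06867e-06.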